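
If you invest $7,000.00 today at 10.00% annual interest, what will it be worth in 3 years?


Future value formula: FV = PV × (1 + r)^t
FV = $7,000.00 × (1 + 0.1)^3
FV = $7,000.00 × 1.331000
FV = $9,317.00

FV = PV × (1 + r)^t = $9,317.00


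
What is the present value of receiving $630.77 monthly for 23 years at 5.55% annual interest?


Present value of an ordinary annuity: PV = PMT × (1 − (1 + r)^(−n)) / r
Monthly rate r = 0.0555/12 = 0.004625, n = 276
PV = $630.77 × (1 − (1 + 0.0555/12)^(−276)) / (0.0555/12)
PV = $630.77 × 155.711474
PV = $98,218.13

PV = PMT × (1-(1+r)^(-n))/r = $98,218.13


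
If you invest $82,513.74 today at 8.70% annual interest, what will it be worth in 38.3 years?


Future value formula: FV = PV × (1 + r)^t
FV = $82,513.74 × (1 + 0.087)^38.3
FV = $82,513.74 × 24.41133544
FV = $2,014,270.59

FV = PV × (1 + r)^t = $2,014,270.59


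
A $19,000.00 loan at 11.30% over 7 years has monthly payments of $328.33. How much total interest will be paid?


Total paid over the life of the loan = PMT × n.
Total paid = $328.33 × 84 = $27,579.72
Total interest = total paid − principal = $27,579.72 − $19,000.00 = $8,579.72

Total interest = (PMT × n) - PV = $8,579.72


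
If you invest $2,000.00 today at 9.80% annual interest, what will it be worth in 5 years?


Future value formula: FV = PV × (1 + r)^t
FV = $2,000.00 × (1 + 0.098)^5
FV = $2,000.00 × 1.595922
FV = $3,191.84

FV = PV × (1 + r)^t = $3,191.84


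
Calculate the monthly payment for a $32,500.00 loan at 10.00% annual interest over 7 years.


Loan payment formula: PMT = PV × r / (1 − (1 + r)^(−n))
Monthly rate r = 0.1/12 ≈ 0.00833333, n = 84 months
Denominator: 1 − (1 + 0.1/12)^(−84) = 0.501972
PMT = $32,500.00 × (0.1/12) / 0.501972
PMT = $539.54 per month

PMT = PV × r / (1-(1+r)^(-n)) = $539.54/month


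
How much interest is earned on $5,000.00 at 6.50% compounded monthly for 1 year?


Compound interest earned = final amount − principal.
A = P(1 + r/n)^(nt) = $5,000.00 × (1 + 0.065/12)^(12 × 1) = $5,334.86
Interest = A − P = $5,334.86 − $5,000.00 = $334.86

Interest = A - P = $334.86


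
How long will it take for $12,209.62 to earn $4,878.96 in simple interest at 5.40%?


Rearrange the simple interest formula for t:
I = P × r × t  ⇒  t = I / (P × r)
t = $4,878.96 / ($12,209.62 × 0.054)
t = 7.4

t = I/(P×r) = 7.4 years


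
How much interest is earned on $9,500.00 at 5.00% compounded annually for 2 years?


Compound interest earned = final amount − principal.
A = P(1 + r/n)^(nt) = $9,500.00 × (1 + 0.05/1)^(1 × 2) = $10,473.75
Interest = A − P = $10,473.75 − $9,500.00 = $973.75

Interest = A - P = $973.75


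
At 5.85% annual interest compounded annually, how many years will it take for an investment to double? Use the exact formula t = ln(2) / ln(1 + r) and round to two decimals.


Doubling condition: (1 + r)^t = 2
Take ln of both sides: t × ln(1 + r) = ln(2)
t = ln(2) / ln(1 + r)
t = 0.693147 / 0.056853
t = 12.19

t = ln(2) / ln(1 + r) = 12.19 years


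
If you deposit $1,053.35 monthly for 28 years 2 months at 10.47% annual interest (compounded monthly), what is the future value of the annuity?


Future value of an ordinary annuity: FV = PMT × ((1 + r)^n − 1) / r
Monthly rate r = 0.1047/12 = 0.008725, n = 338
FV = $1,053.35 × ((1 + 0.1047/12)^338 − 1) / (0.1047/12)
FV = $1,053.35 × 2045.297022
FV = $2,154,413.62

FV = PMT × ((1+r)^n - 1)/r = $2,154,413.62


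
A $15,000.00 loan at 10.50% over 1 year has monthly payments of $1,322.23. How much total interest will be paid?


Total paid over the life of the loan = PMT × n.
Total paid = $1,322.23 × 12 = $15,866.76
Total interest = total paid − principal = $15,866.76 − $15,000.00 = $866.76

Total interest = (PMT × n) - PV = $866.76


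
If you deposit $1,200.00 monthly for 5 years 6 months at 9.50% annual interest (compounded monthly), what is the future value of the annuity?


Future value of an ordinary annuity: FV = PMT × ((1 + r)^n − 1) / r
Monthly rate r = 0.095/12 ≈ 0.00791667, n = 66
FV = $1,200.00 × ((1 + 0.095/12)^66 − 1) / (0.095/12)
FV = $1,200.00 × 86.244924
FV = $103,493.91

FV = PMT × ((1+r)^n - 1)/r = $103,493.91


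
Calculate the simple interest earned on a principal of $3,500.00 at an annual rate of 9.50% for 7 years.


Simple interest formula: I = P × r × t
I = $3,500.00 × 0.095 × 7
I = $2,327.50

I = P × r × t = $2,327.50


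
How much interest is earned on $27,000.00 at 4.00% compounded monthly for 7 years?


Compound interest earned = final amount − principal.
A = P(1 + r/n)^(nt) = $27,000.00 × (1 + 0.04/12)^(12 × 7) = $35,707.87
Interest = A − P = $35,707.87 − $27,000.00 = $8,707.87

Interest = A - P = $8,707.87


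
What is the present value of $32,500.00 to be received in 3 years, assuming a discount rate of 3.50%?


Present value formula: PV = FV / (1 + r)^t
PV = $32,500.00 / (1 + 0.035)^3
PV = $32,500.00 / 1.1087179
PV = $29,313.14

PV = FV / (1 + r)^t = $29,313.14


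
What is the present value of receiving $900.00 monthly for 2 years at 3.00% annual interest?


Present value of an ordinary annuity: PV = PMT × (1 − (1 + r)^(−n)) / r
Monthly rate r = 0.03/12 = 0.0025, n = 24
PV = $900.00 × (1 − (1 + 0.03/12)^(−24)) / (0.03/12)
PV = $900.00 × 23.265980
PV = $20,939.38

PV = PMT × (1-(1+r)^(-n))/r = $20,939.38


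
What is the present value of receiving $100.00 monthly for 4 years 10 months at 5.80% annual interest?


Present value of an ordinary annuity: PV = PMT × (1 − (1 + r)^(−n)) / r
Monthly rate r = 0.058/12 ≈ 0.00483333, n = 58
PV = $100.00 × (1 − (1 + 0.058/12)^(−58)) / (0.058/12)
PV = $100.00 × 50.474020
PV = $5,047.40

PV = PMT × (1-(1+r)^(-n))/r = $5,047.40


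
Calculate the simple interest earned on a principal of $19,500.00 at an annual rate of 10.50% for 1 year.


Simple interest formula: I = P × r × t
I = $19,500.00 × 0.105 × 1
I = $2,047.50

I = P × r × t = $2,047.50


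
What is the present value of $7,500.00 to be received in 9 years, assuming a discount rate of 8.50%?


Present value formula: PV = FV / (1 + r)^t
PV = $7,500.00 / (1 + 0.085)^9
PV = $7,500.00 / 2.083856
PV = $3,599.10

PV = FV / (1 + r)^t = $3,599.10


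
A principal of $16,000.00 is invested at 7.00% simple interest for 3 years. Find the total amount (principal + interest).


Total amount formula: A = P(1 + rt) = P + P·r·t
Interest: I = P × r × t = $16,000.00 × 0.07 × 3 = $3,360.00
A = P + I = $16,000.00 + $3,360.00 = $19,360.00

A = P + I = P(1 + rt) = $19,360.00


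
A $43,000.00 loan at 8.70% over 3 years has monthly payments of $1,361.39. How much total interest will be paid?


Total paid over the life of the loan = PMT × n.
Total paid = $1,361.39 × 36 = $49,010.04
Total interest = total paid − principal = $49,010.04 − $43,000.00 = $6,010.04

Total interest = (PMT × n) - PV = $6,010.04


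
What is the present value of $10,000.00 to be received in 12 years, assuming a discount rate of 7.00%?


Present value formula: PV = FV / (1 + r)^t
PV = $10,000.00 / (1 + 0.07)^12
PV = $10,000.00 / 2.252192
PV = $4,440.12

PV = FV / (1 + r)^t = $4,440.12


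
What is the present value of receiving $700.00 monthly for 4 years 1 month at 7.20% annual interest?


Present value of an ordinary annuity: PV = PMT × (1 − (1 + r)^(−n)) / r
Monthly rate r = 0.072/12 = 0.006, n = 49
PV = $700.00 × (1 − (1 + 0.072/12)^(−49)) / (0.072/12)
PV = $700.00 × 42.344751
PV = $29,641.33

PV = PMT × (1-(1+r)^(-n))/r = $29,641.33


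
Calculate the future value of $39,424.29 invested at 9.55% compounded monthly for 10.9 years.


Compound interest formula: A = P(1 + r/n)^(nt)
A = $39,424.29 × (1 + 0.0955/12)^(12 × 10.9)
Growth factor: (1 + 0.0955/12)^130.8 = 2.8202618
A = $39,424.29 × 2.8202618
A = $111,186.82

A = P(1 + r/n)^(nt) = $111,186.82


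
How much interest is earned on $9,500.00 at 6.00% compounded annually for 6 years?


Compound interest earned = final amount − principal.
A = P(1 + r/n)^(nt) = $9,500.00 × (1 + 0.06/1)^(1 × 6) = $13,475.93
Interest = A − P = $13,475.93 − $9,500.00 = $3,975.93

Interest = A - P = $3,975.93


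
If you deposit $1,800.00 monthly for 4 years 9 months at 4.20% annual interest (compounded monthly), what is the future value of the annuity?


Future value of an ordinary annuity: FV = PMT × ((1 + r)^n − 1) / r
Monthly rate r = 0.042/12 = 0.0035, n = 57
FV = $1,800.00 × ((1 + 0.042/12)^57 − 1) / (0.042/12)
FV = $1,800.00 × 62.962019
FV = $113,331.63

FV = PMT × ((1+r)^n - 1)/r = $113,331.63


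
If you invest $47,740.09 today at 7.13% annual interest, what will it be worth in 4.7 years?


Future value formula: FV = PV × (1 + r)^t
FV = $47,740.09 × (1 + 0.0713)^4.7
FV = $47,740.09 × 1.382236
FV = $65,988.07

FV = PV × (1 + r)^t = $65,988.07


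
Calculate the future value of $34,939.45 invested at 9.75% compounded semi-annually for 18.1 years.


Compound interest formula: A = P(1 + r/n)^(nt)
A = $34,939.45 × (1 + 0.0975/2)^(2 × 18.1)
Growth factor: (1 + 0.0975/2)^36.2 = 5.6017723
A = $34,939.45 × 5.6017723
A = $195,722.84

A = P(1 + r/n)^(nt) = $195,722.84


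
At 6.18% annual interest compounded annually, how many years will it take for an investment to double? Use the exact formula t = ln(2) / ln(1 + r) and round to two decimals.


Doubling condition: (1 + r)^t = 2
Take ln of both sides: t × ln(1 + r) = ln(2)
t = ln(2) / ln(1 + r)
t = 0.693147 / 0.059966
t = 11.56

t = ln(2) / ln(1 + r) = 11.56 years


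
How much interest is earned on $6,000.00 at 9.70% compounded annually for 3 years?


Compound interest earned = final amount − principal.
A = P(1 + r/n)^(nt) = $6,000.00 × (1 + 0.097/1)^(1 × 3) = $7,920.84
Interest = A − P = $7,920.84 − $6,000.00 = $1,920.84

Interest = A - P = $1,920.84


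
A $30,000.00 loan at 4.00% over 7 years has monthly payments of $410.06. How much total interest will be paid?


Total paid over the life of the loan = PMT × n.
Total paid = $410.06 × 84 = $34,445.04
Total interest = total paid − principal = $34,445.04 − $30,000.00 = $4,445.04

Total interest = (PMT × n) - PV = $4,445.04


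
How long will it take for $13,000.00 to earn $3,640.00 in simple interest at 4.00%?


Rearrange the simple interest formula for t:
I = P × r × t  ⇒  t = I / (P × r)
t = $3,640.00 / ($13,000.00 × 0.04)
t = 7

t = I/(P×r) = 7 years


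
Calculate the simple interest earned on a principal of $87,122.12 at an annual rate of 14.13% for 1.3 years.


Simple interest formula: I = P × r × t
I = $87,122.12 × 0.1413 × 1.3
I = $16,003.46

I = P × r × t = $16,003.46


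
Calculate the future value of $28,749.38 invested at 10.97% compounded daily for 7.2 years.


Compound interest formula: A = P(1 + r/n)^(nt)
A = $28,749.38 × (1 + 0.1097/365)^(365 × 7.2)
Growth factor: (1 + 0.1097/365)^2628 = 2.2027825
A = $28,749.38 × 2.2027825
A = $63,328.63

A = P(1 + r/n)^(nt) = $63,328.63


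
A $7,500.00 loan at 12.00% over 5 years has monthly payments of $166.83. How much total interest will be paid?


Total paid over the life of the loan = PMT × n.
Total paid = $166.83 × 60 = $10,009.80
Total interest = total paid − principal = $10,009.80 − $7,500.00 = $2,509.80

Total interest = (PMT × n) - PV = $2,509.80


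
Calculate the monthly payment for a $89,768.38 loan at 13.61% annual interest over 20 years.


Loan payment formula: PMT = PV × r / (1 − (1 + r)^(−n))
Monthly rate r = 0.1361/12 ≈ 0.01134167, n = 240 months
Denominator: 1 − (1 + 0.1361/12)^(−240) = 0.933242
PMT = $89,768.38 × (0.1361/12) / 0.933242
PMT = $1,090.95 per month

PMT = PV × r / (1-(1+r)^(-n)) = $1,090.95/month


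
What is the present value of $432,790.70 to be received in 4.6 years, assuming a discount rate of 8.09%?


Present value formula: PV = FV / (1 + r)^t
PV = $432,790.70 / (1 + 0.0809)^4.6
PV = $432,790.70 / 1.43025468
PV = $302,596.95

PV = FV / (1 + r)^t = $302,596.95


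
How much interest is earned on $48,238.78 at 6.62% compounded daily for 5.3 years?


Compound interest earned = final amount − principal.
A = P(1 + r/n)^(nt) = $48,238.78 × (1 + 0.0662/365)^(365 × 5.3) = $68,510.80
Interest = A − P = $68,510.80 − $48,238.78 = $20,272.02

Interest = A - P = $20,272.02


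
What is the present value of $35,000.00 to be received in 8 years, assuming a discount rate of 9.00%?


Present value formula: PV = FV / (1 + r)^t
PV = $35,000.00 / (1 + 0.09)^8
PV = $35,000.00 / 1.992563
PV = $17,565.32

PV = FV / (1 + r)^t = $17,565.32


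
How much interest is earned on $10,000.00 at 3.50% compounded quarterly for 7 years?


Compound interest earned = final amount − principal.
A = P(1 + r/n)^(nt) = $10,000.00 × (1 + 0.035/4)^(4 × 7) = $12,762.61
Interest = A − P = $12,762.61 − $10,000.00 = $2,762.61

Interest = A - P = $2,762.61


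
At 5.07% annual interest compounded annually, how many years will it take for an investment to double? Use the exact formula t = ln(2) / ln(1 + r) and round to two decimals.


Doubling condition: (1 + r)^t = 2
Take ln of both sides: t × ln(1 + r) = ln(2)
t = ln(2) / ln(1 + r)
t = 0.693147 / 0.049457
t = 14.02

t = ln(2) / ln(1 + r) = 14.02 years


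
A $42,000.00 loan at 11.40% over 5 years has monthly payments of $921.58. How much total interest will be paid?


Total paid over the life of the loan = PMT × n.
Total paid = $921.58 × 60 = $55,294.80
Total interest = total paid − principal = $55,294.80 − $42,000.00 = $13,294.80

Total interest = (PMT × n) - PV = $13,294.80


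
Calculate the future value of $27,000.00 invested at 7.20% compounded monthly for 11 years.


Compound interest formula: A = P(1 + r/n)^(nt)
A = $27,000.00 × (1 + 0.072/12)^(12 × 11)
Growth factor: (1 + 0.072/12)^132 = 2.202589
A = $27,000.00 × 2.202589
A = $59,469.90

A = P(1 + r/n)^(nt) = $59,469.90


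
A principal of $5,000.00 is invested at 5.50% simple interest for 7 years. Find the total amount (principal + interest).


Total amount formula: A = P(1 + rt) = P + P·r·t
Interest: I = P × r × t = $5,000.00 × 0.055 × 7 = $1,925.00
A = P + I = $5,000.00 + $1,925.00 = $6,925.00

A = P + I = P(1 + rt) = $6,925.00


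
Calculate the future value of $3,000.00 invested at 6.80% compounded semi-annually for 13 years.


Compound interest formula: A = P(1 + r/n)^(nt)
A = $3,000.00 × (1 + 0.068/2)^(2 × 13)
Growth factor: (1 + 0.068/2)^26 = 2.385251
A = $3,000.00 × 2.385251
A = $7,155.75

A = P(1 + r/n)^(nt) = $7,155.75


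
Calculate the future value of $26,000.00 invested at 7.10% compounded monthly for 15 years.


Compound interest formula: A = P(1 + r/n)^(nt)
A = $26,000.00 × (1 + 0.071/12)^(12 × 15)
Growth factor: (1 + 0.071/12)^180 = 2.8917497
A = $26,000.00 × 2.8917497
A = $75,185.49

A = P(1 + r/n)^(nt) = $75,185.49


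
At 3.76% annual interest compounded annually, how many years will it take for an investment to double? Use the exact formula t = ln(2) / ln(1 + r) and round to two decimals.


Doubling condition: (1 + r)^t = 2
Take ln of both sides: t × ln(1 + r) = ln(2)
t = ln(2) / ln(1 + r)
t = 0.693147 / 0.036910
t = 18.78

t = ln(2) / ln(1 + r) = 18.78 years


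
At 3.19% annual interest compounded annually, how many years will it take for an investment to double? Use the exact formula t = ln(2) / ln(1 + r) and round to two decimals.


Doubling condition: (1 + r)^t = 2
Take ln of both sides: t × ln(1 + r) = ln(2)
t = ln(2) / ln(1 + r)
t = 0.693147 / 0.031402
t = 22.07

t = ln(2) / ln(1 + r) = 22.07 years


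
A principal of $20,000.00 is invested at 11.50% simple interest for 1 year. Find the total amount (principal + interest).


Total amount formula: A = P(1 + rt) = P + P·r·t
Interest: I = P × r × t = $20,000.00 × 0.115 × 1 = $2,300.00
A = P + I = $20,000.00 + $2,300.00 = $22,300.00

A = P + I = P(1 + rt) = $22,300.00


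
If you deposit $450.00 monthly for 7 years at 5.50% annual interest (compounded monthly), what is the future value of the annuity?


Future value of an ordinary annuity: FV = PMT × ((1 + r)^n − 1) / r
Monthly rate r = 0.055/12 ≈ 0.00458333, n = 84
FV = $450.00 × ((1 + 0.055/12)^84 − 1) / (0.055/12)
FV = $450.00 × 102.179391
FV = $45,980.73

FV = PMT × ((1+r)^n - 1)/r = $45,980.73


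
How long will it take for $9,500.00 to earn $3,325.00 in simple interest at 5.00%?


Rearrange the simple interest formula for t:
I = P × r × t  ⇒  t = I / (P × r)
t = $3,325.00 / ($9,500.00 × 0.05)
t = 7

t = I/(P×r) = 7 years


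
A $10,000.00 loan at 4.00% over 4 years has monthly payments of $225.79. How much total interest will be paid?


Total paid over the life of the loan = PMT × n.
Total paid = $225.79 × 48 = $10,837.92
Total interest = total paid − principal = $10,837.92 − $10,000.00 = $837.92

Total interest = (PMT × n) - PV = $837.92


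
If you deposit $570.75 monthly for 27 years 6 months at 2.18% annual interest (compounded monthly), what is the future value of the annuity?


Future value of an ordinary annuity: FV = PMT × ((1 + r)^n − 1) / r
Monthly rate r = 0.0218/12 ≈ 0.00181667, n = 330
FV = $570.75 × ((1 + 0.0218/12)^330 − 1) / (0.0218/12)
FV = $570.75 × 451.495985
FV = $257,691.33

FV = PMT × ((1+r)^n - 1)/r = $257,691.33


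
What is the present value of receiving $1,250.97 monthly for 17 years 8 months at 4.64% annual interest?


Present value of an ordinary annuity: PV = PMT × (1 − (1 + r)^(−n)) / r
Monthly rate r = 0.0464/12 ≈ 0.00386667, n = 212
PV = $1,250.97 × (1 − (1 + 0.0464/12)^(−212)) / (0.0464/12)
PV = $1,250.97 × 144.505328
PV = $180,771.83

PV = PMT × (1-(1+r)^(-n))/r = $180,771.83


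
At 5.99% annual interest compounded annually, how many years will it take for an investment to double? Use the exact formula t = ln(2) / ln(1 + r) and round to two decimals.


Doubling condition: (1 + r)^t = 2
Take ln of both sides: t × ln(1 + r) = ln(2)
t = ln(2) / ln(1 + r)
t = 0.693147 / 0.058175
t = 11.91

t = ln(2) / ln(1 + r) = 11.91 years


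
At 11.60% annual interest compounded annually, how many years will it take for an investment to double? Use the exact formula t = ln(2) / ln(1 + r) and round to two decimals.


Doubling condition: (1 + r)^t = 2
Take ln of both sides: t × ln(1 + r) = ln(2)
t = ln(2) / ln(1 + r)
t = 0.693147 / 0.109751
t = 6.32

t = ln(2) / ln(1 + r) = 6.32 years


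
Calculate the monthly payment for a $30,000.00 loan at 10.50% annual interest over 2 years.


Loan payment formula: PMT = PV × r / (1 − (1 + r)^(−n))
Monthly rate r = 0.105/12 = 0.00875, n = 24 months
Denominator: 1 − (1 + 0.105/12)^(−24) = 0.188675
PMT = $30,000.00 × (0.105/12) / 0.188675
PMT = $1,391.28 per month

PMT = PV × r / (1-(1+r)^(-n)) = $1,391.28/month


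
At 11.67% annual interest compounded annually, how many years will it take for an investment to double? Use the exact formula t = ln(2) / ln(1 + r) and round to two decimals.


Doubling condition: (1 + r)^t = 2
Take ln of both sides: t × ln(1 + r) = ln(2)
t = ln(2) / ln(1 + r)
t = 0.693147 / 0.110378
t = 6.28

t = ln(2) / ln(1 + r) = 6.28 years


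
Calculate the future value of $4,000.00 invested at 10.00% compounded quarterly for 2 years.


Compound interest formula: A = P(1 + r/n)^(nt)
A = $4,000.00 × (1 + 0.1/4)^(4 × 2)
Growth factor: (1 + 0.1/4)^8 = 1.218403
A = $4,000.00 × 1.218403
A = $4,873.61

A = P(1 + r/n)^(nt) = $4,873.61


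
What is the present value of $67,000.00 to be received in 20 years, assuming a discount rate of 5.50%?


Present value formula: PV = FV / (1 + r)^t
PV = $67,000.00 / (1 + 0.055)^20
PV = $67,000.00 / 2.917757
PV = $22,962.84

PV = FV / (1 + r)^t = $22,962.84


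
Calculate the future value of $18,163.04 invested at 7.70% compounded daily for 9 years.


Compound interest formula: A = P(1 + r/n)^(nt)
A = $18,163.04 × (1 + 0.077/365)^(365 × 9)
Growth factor: (1 + 0.077/365)^3285 = 1.9995595
A = $18,163.04 × 1.9995595
A = $36,318.08

A = P(1 + r/n)^(nt) = $36,318.08


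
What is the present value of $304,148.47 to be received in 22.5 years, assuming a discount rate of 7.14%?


Present value formula: PV = FV / (1 + r)^t
PV = $304,148.47 / (1 + 0.0714)^22.5
PV = $304,148.47 / 4.7196734
PV = $64,442.69

PV = FV / (1 + r)^t = $64,442.69


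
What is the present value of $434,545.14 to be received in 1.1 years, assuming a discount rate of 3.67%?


Present value formula: PV = FV / (1 + r)^t
PV = $434,545.14 / (1 + 0.0367)^1.1
PV = $434,545.14 / 1.04044328
PV = $417,653.85

PV = FV / (1 + r)^t = $417,653.85


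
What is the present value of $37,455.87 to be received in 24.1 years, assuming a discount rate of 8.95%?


Present value formula: PV = FV / (1 + r)^t
PV = $37,455.87 / (1 + 0.0895)^24.1
PV = $37,455.87 / 7.891805
PV = $4,746.17

PV = FV / (1 + r)^t = $4,746.17


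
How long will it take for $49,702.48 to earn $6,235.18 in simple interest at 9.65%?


Rearrange the simple interest formula for t:
I = P × r × t  ⇒  t = I / (P × r)
t = $6,235.18 / ($49,702.48 × 0.0965)
t = 1.3

t = I/(P×r) = 1.3 years


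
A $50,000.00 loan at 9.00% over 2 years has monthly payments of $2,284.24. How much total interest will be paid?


Total paid over the life of the loan = PMT × n.
Total paid = $2,284.24 × 24 = $54,821.76
Total interest = total paid − principal = $54,821.76 − $50,000.00 = $4,821.76

Total interest = (PMT × n) - PV = $4,821.76


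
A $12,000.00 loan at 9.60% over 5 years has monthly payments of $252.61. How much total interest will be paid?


Total paid over the life of the loan = PMT × n.
Total paid = $252.61 × 60 = $15,156.60
Total interest = total paid − principal = $15,156.60 − $12,000.00 = $3,156.60

Total interest = (PMT × n) - PV = $3,156.60


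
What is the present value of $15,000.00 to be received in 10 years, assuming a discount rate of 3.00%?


Present value formula: PV = FV / (1 + r)^t
PV = $15,000.00 / (1 + 0.03)^10
PV = $15,000.00 / 1.343916
PV = $11,161.41

PV = FV / (1 + r)^t = $11,161.41


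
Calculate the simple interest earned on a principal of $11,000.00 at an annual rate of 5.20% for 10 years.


Simple interest formula: I = P × r × t
I = $11,000.00 × 0.052 × 10
I = $5,720.00

I = P × r × t = $5,720.00


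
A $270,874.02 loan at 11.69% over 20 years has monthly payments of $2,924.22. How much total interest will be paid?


Total paid over the life of the loan = PMT × n.
Total paid = $2,924.22 × 240 = $701,812.80
Total interest = total paid − principal = $701,812.80 − $270,874.02 = $430,938.78

Total interest = (PMT × n) - PV = $430,938.78


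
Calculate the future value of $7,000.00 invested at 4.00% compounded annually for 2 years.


Compound interest formula: A = P(1 + r/n)^(nt)
A = $7,000.00 × (1 + 0.04/1)^(1 × 2)
Growth factor: (1 + 0.04/1)^2 = 1.081600
A = $7,000.00 × 1.081600
A = $7,571.20

A = P(1 + r/n)^(nt) = $7,571.20


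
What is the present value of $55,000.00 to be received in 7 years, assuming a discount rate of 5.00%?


Present value formula: PV = FV / (1 + r)^t
PV = $55,000.00 / (1 + 0.05)^7
PV = $55,000.00 / 1.4071004
PV = $39,087.47

PV = FV / (1 + r)^t = $39,087.47


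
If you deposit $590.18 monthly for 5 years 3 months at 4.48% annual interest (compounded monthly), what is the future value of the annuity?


Future value of an ordinary annuity: FV = PMT × ((1 + r)^n − 1) / r
Monthly rate r = 0.0448/12 ≈ 0.00373333, n = 63
FV = $590.18 × ((1 + 0.0448/12)^63 − 1) / (0.0448/12)
FV = $590.18 × 70.877094
FV = $41,830.24

FV = PMT × ((1+r)^n - 1)/r = $41,830.24


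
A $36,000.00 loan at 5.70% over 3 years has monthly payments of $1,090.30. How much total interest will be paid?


Total paid over the life of the loan = PMT × n.
Total paid = $1,090.30 × 36 = $39,250.80
Total interest = total paid − principal = $39,250.80 − $36,000.00 = $3,250.80

Total interest = (PMT × n) - PV = $3,250.80


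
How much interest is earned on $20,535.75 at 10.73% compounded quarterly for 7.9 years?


Compound interest earned = final amount − principal.
A = P(1 + r/n)^(nt) = $20,535.75 × (1 + 0.1073/4)^(4 × 7.9) = $47,402.13
Interest = A − P = $47,402.13 − $20,535.75 = $26,866.38

Interest = A - P = $26,866.38


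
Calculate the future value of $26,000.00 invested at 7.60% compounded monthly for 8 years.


Compound interest formula: A = P(1 + r/n)^(nt)
A = $26,000.00 × (1 + 0.076/12)^(12 × 8)
Growth factor: (1 + 0.076/12)^96 = 1.833236
A = $26,000.00 × 1.833236
A = $47,664.14

A = P(1 + r/n)^(nt) = $47,664.14


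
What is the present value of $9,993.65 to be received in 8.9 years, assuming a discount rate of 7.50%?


Present value formula: PV = FV / (1 + r)^t
PV = $9,993.65 / (1 + 0.075)^8.9
PV = $9,993.65 / 1.903423
PV = $5,250.36

PV = FV / (1 + r)^t = $5,250.36


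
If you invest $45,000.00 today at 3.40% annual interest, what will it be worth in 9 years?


Future value formula: FV = PV × (1 + r)^t
FV = $45,000.00 × (1 + 0.034)^9
FV = $45,000.00 × 1.3510918
FV = $60,799.13

FV = PV × (1 + r)^t = $60,799.13


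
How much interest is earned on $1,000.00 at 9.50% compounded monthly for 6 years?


Compound interest earned = final amount − principal.
A = P(1 + r/n)^(nt) = $1,000.00 × (1 + 0.095/12)^(12 × 6) = $1,764.30
Interest = A − P = $1,764.30 − $1,000.00 = $764.30

Interest = A - P = $764.30


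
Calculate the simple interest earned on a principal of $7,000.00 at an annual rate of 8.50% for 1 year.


Simple interest formula: I = P × r × t
I = $7,000.00 × 0.085 × 1
I = $595.00

I = P × r × t = $595.00


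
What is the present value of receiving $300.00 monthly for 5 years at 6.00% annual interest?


Present value of an ordinary annuity: PV = PMT × (1 − (1 + r)^(−n)) / r
Monthly rate r = 0.06/12 = 0.005, n = 60
PV = $300.00 × (1 − (1 + 0.06/12)^(−60)) / (0.06/12)
PV = $300.00 × 51.725561
PV = $15,517.67

PV = PMT × (1-(1+r)^(-n))/r = $15,517.67


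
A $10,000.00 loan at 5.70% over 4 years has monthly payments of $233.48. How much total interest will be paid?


Total paid over the life of the loan = PMT × n.
Total paid = $233.48 × 48 = $11,207.04
Total interest = total paid − principal = $11,207.04 − $10,000.00 = $1,207.04

Total interest = (PMT × n) - PV = $1,207.04


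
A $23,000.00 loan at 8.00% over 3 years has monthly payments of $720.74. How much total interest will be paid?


Total paid over the life of the loan = PMT × n.
Total paid = $720.74 × 36 = $25,946.64
Total interest = total paid − principal = $25,946.64 − $23,000.00 = $2,946.64

Total interest = (PMT × n) - PV = $2,946.64


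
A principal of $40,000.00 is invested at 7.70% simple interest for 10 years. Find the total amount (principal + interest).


Total amount formula: A = P(1 + rt) = P + P·r·t
Interest: I = P × r × t = $40,000.00 × 0.077 × 10 = $30,800.00
A = P + I = $40,000.00 + $30,800.00 = $70,800.00

A = P + I = P(1 + rt) = $70,800.00


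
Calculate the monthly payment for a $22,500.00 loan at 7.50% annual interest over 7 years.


Loan payment formula: PMT = PV × r / (1 − (1 + r)^(−n))
Monthly rate r = 0.075/12 = 0.00625, n = 84 months
Denominator: 1 − (1 + 0.075/12)^(−84) = 0.407477
PMT = $22,500.00 × (0.075/12) / 0.407477
PMT = $345.11 per month

PMT = PV × r / (1-(1+r)^(-n)) = $345.11/month


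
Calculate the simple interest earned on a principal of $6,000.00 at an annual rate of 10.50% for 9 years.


Simple interest formula: I = P × r × t
I = $6,000.00 × 0.105 × 9
I = $5,670.00

I = P × r × t = $5,670.00


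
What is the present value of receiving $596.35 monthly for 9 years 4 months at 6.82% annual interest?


Present value of an ordinary annuity: PV = PMT × (1 − (1 + r)^(−n)) / r
Monthly rate r = 0.0682/12 ≈ 0.00568333, n = 112
PV = $596.35 × (1 − (1 + 0.0682/12)^(−112)) / (0.0682/12)
PV = $596.35 × 82.684244
PV = $49,308.75

PV = PMT × (1-(1+r)^(-n))/r = $49,308.75


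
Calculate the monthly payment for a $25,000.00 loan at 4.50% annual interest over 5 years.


Loan payment formula: PMT = PV × r / (1 − (1 + r)^(−n))
Monthly rate r = 0.045/12 = 0.00375, n = 60 months
Denominator: 1 − (1 + 0.045/12)^(−60) = 0.2011477
PMT = $25,000.00 × (0.045/12) / 0.2011477
PMT = $466.08 per month

PMT = PV × r / (1-(1+r)^(-n)) = $466.08/month


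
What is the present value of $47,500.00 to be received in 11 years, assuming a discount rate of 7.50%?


Present value formula: PV = FV / (1 + r)^t
PV = $47,500.00 / (1 + 0.075)^11
PV = $47,500.00 / 2.215609
PV = $21,438.80

PV = FV / (1 + r)^t = $21,438.80


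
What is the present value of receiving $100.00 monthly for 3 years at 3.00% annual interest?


Present value of an ordinary annuity: PV = PMT × (1 − (1 + r)^(−n)) / r
Monthly rate r = 0.03/12 = 0.0025, n = 36
PV = $100.00 × (1 − (1 + 0.03/12)^(−36)) / (0.03/12)
PV = $100.00 × 34.386465
PV = $3,438.65

PV = PMT × (1-(1+r)^(-n))/r = $3,438.65


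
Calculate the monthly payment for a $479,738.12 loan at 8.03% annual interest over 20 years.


Loan payment formula: PMT = PV × r / (1 − (1 + r)^(−n))
Monthly rate r = 0.0803/12 ≈ 0.00669167, n = 240 months
Denominator: 1 − (1 + 0.0803/12)^(−240) = 0.798235
PMT = $479,738.12 × (0.0803/12) / 0.798235
PMT = $4,021.68 per month

PMT = PV × r / (1-(1+r)^(-n)) = $4,021.68/month


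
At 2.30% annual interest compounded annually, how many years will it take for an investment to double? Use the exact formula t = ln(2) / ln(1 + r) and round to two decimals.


Doubling condition: (1 + r)^t = 2
Take ln of both sides: t × ln(1 + r) = ln(2)
t = ln(2) / ln(1 + r)
t = 0.693147 / 0.022739
t = 30.48

t = ln(2) / ln(1 + r) = 30.48 years


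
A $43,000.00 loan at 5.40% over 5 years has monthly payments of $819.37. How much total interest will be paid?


Total paid over the life of the loan = PMT × n.
Total paid = $819.37 × 60 = $49,162.20
Total interest = total paid − principal = $49,162.20 − $43,000.00 = $6,162.20

Total interest = (PMT × n) - PV = $6,162.20


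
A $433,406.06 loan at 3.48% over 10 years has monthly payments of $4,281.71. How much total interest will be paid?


Total paid over the life of the loan = PMT × n.
Total paid = $4,281.71 × 120 = $513,805.20
Total interest = total paid − principal = $513,805.20 − $433,406.06 = $80,399.14

Total interest = (PMT × n) - PV = $80,399.14


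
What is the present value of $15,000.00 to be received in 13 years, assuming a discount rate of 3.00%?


Present value formula: PV = FV / (1 + r)^t
PV = $15,000.00 / (1 + 0.03)^13
PV = $15,000.00 / 1.468534
PV = $10,214.27

PV = FV / (1 + r)^t = $10,214.27


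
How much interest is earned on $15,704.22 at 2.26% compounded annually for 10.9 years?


Compound interest earned = final amount − principal.
A = P(1 + r/n)^(nt) = $15,704.22 × (1 + 0.0226/1)^(1 × 10.9) = $20,035.93
Interest = A − P = $20,035.93 − $15,704.22 = $4,331.71

Interest = A - P = $4,331.71


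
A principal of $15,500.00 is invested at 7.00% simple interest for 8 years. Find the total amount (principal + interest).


Total amount formula: A = P(1 + rt) = P + P·r·t
Interest: I = P × r × t = $15,500.00 × 0.07 × 8 = $8,680.00
A = P + I = $15,500.00 + $8,680.00 = $24,180.00

A = P + I = P(1 + rt) = $24,180.00


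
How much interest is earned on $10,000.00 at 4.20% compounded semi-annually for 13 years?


Compound interest earned = final amount − principal.
A = P(1 + r/n)^(nt) = $10,000.00 × (1 + 0.042/2)^(2 × 13) = $17,166.01
Interest = A − P = $17,166.01 − $10,000.00 = $7,166.01

Interest = A - P = $7,166.01


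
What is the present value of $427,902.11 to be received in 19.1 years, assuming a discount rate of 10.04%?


Present value formula: PV = FV / (1 + r)^t
PV = $427,902.11 / (1 + 0.1004)^19.1
PV = $427,902.11 / 6.217505
PV = $68,822.16

PV = FV / (1 + r)^t = $68,822.16


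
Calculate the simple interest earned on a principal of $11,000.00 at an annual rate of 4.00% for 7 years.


Simple interest formula: I = P × r × t
I = $11,000.00 × 0.04 × 7
I = $3,080.00

I = P × r × t = $3,080.00


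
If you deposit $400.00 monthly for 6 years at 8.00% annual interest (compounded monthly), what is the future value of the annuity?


Future value of an ordinary annuity: FV = PMT × ((1 + r)^n − 1) / r
Monthly rate r = 0.08/12 ≈ 0.00666667, n = 72
FV = $400.00 × ((1 + 0.08/12)^72 − 1) / (0.08/12)
FV = $400.00 × 92.025325
FV = $36,810.13

FV = PMT × ((1+r)^n - 1)/r = $36,810.13


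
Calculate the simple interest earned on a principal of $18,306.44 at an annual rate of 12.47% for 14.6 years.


Simple interest formula: I = P × r × t
I = $18,306.44 × 0.1247 × 14.6
I = $33,329.07

I = P × r × t = $33,329.07


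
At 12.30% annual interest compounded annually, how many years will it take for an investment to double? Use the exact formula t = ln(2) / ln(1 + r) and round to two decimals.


Doubling condition: (1 + r)^t = 2
Take ln of both sides: t × ln(1 + r) = ln(2)
t = ln(2) / ln(1 + r)
t = 0.693147 / 0.116004
t = 5.98

t = ln(2) / ln(1 + r) = 5.98 years


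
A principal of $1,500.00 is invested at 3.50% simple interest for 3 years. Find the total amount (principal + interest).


Total amount formula: A = P(1 + rt) = P + P·r·t
Interest: I = P × r × t = $1,500.00 × 0.035 × 3 = $157.50
A = P + I = $1,500.00 + $157.50 = $1,657.50

A = P + I = P(1 + rt) = $1,657.50


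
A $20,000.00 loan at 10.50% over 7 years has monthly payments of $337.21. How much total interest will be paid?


Total paid over the life of the loan = PMT × n.
Total paid = $337.21 × 84 = $28,325.64
Total interest = total paid − principal = $28,325.64 − $20,000.00 = $8,325.64

Total interest = (PMT × n) - PV = $8,325.64


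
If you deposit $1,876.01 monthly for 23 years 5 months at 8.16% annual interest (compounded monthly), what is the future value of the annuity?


Future value of an ordinary annuity: FV = PMT × ((1 + r)^n − 1) / r
Monthly rate r = 0.0816/12 = 0.0068, n = 281
FV = $1,876.01 × ((1 + 0.0816/12)^281 − 1) / (0.0816/12)
FV = $1,876.01 × 840.4300696
FV = $1,576,655.21

FV = PMT × ((1+r)^n - 1)/r = $1,576,655.21


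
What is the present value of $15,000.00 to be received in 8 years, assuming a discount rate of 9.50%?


Present value formula: PV = FV / (1 + r)^t
PV = $15,000.00 / (1 + 0.095)^8
PV = $15,000.00 / 2.066869
PV = $7,257.35

PV = FV / (1 + r)^t = $7,257.35


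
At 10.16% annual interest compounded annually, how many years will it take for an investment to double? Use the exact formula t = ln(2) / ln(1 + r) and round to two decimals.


Doubling condition: (1 + r)^t = 2
Take ln of both sides: t × ln(1 + r) = ln(2)
t = ln(2) / ln(1 + r)
t = 0.693147 / 0.096764
t = 7.16

t = ln(2) / ln(1 + r) = 7.16 years


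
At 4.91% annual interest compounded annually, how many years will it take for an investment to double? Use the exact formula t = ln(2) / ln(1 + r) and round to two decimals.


Doubling condition: (1 + r)^t = 2
Take ln of both sides: t × ln(1 + r) = ln(2)
t = ln(2) / ln(1 + r)
t = 0.693147 / 0.047933
t = 14.46

t = ln(2) / ln(1 + r) = 14.46 years


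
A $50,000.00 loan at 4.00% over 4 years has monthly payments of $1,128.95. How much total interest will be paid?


Total paid over the life of the loan = PMT × n.
Total paid = $1,128.95 × 48 = $54,189.60
Total interest = total paid − principal = $54,189.60 − $50,000.00 = $4,189.60

Total interest = (PMT × n) - PV = $4,189.60


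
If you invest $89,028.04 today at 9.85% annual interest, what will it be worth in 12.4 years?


Future value formula: FV = PV × (1 + r)^t
FV = $89,028.04 × (1 + 0.0985)^12.4
FV = $89,028.04 × 3.2056844
FV = $285,395.80

FV = PV × (1 + r)^t = $285,395.80


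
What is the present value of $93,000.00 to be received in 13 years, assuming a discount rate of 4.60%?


Present value formula: PV = FV / (1 + r)^t
PV = $93,000.00 / (1 + 0.046)^13
PV = $93,000.00 / 1.7943696
PV = $51,828.79

PV = FV / (1 + r)^t = $51,828.79


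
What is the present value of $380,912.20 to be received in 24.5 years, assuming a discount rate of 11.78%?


Present value formula: PV = FV / (1 + r)^t
PV = $380,912.20 / (1 + 0.1178)^24.5
PV = $380,912.20 / 15.308075
PV = $24,883.09

PV = FV / (1 + r)^t = $24,883.09


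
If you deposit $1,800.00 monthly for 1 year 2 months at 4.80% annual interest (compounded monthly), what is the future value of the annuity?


Future value of an ordinary annuity: FV = PMT × ((1 + r)^n − 1) / r
Monthly rate r = 0.048/12 = 0.004, n = 14
FV = $1,800.00 × ((1 + 0.048/12)^14 − 1) / (0.048/12)
FV = $1,800.00 × 14.369889
FV = $25,865.80

FV = PMT × ((1+r)^n - 1)/r = $25,865.80


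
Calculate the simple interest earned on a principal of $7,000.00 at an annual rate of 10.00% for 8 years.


Simple interest formula: I = P × r × t
I = $7,000.00 × 0.1 × 8
I = $5,600.00

I = P × r × t = $5,600.00


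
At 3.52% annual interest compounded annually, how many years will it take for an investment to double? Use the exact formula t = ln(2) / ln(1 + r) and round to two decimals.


Doubling condition: (1 + r)^t = 2
Take ln of both sides: t × ln(1 + r) = ln(2)
t = ln(2) / ln(1 + r)
t = 0.693147 / 0.034595
t = 20.04

t = ln(2) / ln(1 + r) = 20.04 years


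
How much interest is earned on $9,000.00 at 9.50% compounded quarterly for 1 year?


Compound interest earned = final amount − principal.
A = P(1 + r/n)^(nt) = $9,000.00 × (1 + 0.095/4)^(4 × 1) = $9,885.94
Interest = A − P = $9,885.94 − $9,000.00 = $885.94

Interest = A - P = $885.94


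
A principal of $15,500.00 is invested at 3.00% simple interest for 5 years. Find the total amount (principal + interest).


Total amount formula: A = P(1 + rt) = P + P·r·t
Interest: I = P × r × t = $15,500.00 × 0.03 × 5 = $2,325.00
A = P + I = $15,500.00 + $2,325.00 = $17,825.00

A = P + I = P(1 + rt) = $17,825.00


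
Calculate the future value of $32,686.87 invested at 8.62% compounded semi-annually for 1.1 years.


Compound interest formula: A = P(1 + r/n)^(nt)
A = $32,686.87 × (1 + 0.0862/2)^(2 × 1.1)
Growth factor: (1 + 0.0862/2)^2.2 = 1.097279
A = $32,686.87 × 1.097279
A = $35,866.62

A = P(1 + r/n)^(nt) = $35,866.62


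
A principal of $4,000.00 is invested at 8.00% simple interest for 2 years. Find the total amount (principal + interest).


Total amount formula: A = P(1 + rt) = P + P·r·t
Interest: I = P × r × t = $4,000.00 × 0.08 × 2 = $640.00
A = P + I = $4,000.00 + $640.00 = $4,640.00

A = P + I = P(1 + rt) = $4,640.00


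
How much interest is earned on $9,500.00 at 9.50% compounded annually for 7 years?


Compound interest earned = final amount − principal.
A = P(1 + r/n)^(nt) = $9,500.00 × (1 + 0.095/1)^(1 × 7) = $17,931.74
Interest = A − P = $17,931.74 − $9,500.00 = $8,431.74

Interest = A - P = $8,431.74


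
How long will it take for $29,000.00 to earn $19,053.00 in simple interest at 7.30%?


Rearrange the simple interest formula for t:
I = P × r × t  ⇒  t = I / (P × r)
t = $19,053.00 / ($29,000.00 × 0.073)
t = 9

t = I/(P×r) = 9 years


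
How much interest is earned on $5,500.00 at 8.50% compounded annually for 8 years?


Compound interest earned = final amount − principal.
A = P(1 + r/n)^(nt) = $5,500.00 × (1 + 0.085/1)^(1 × 8) = $10,563.32
Interest = A − P = $10,563.32 − $5,500.00 = $5,063.32

Interest = A - P = $5,063.32


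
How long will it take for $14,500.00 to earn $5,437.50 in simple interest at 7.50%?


Rearrange the simple interest formula for t:
I = P × r × t  ⇒  t = I / (P × r)
t = $5,437.50 / ($14,500.00 × 0.075)
t = 5

t = I/(P×r) = 5 years
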